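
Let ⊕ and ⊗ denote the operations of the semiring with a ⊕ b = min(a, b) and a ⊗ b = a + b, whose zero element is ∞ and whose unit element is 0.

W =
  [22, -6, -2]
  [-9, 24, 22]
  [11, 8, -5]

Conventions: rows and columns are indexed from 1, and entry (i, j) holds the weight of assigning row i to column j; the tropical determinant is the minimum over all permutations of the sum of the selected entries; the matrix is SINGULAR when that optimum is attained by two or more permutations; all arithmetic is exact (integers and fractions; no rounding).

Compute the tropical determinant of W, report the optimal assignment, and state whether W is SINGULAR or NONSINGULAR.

σ = (1, 2, 3): 22 + 24 + (-5) = 41
σ = (1, 3, 2): 22 + 22 + 8 = 52
σ = (2, 1, 3): (-6) + (-9) + (-5) = -20
σ = (2, 3, 1): (-6) + 22 + 11 = 27
σ = (3, 1, 2): (-2) + (-9) + 8 = -3
σ = (3, 2, 1): (-2) + 24 + 11 = 33
Optimal value attained by: σ = (2, 1, 3).
Answer: det⊕(W) = -20; verdict: NONSINGULAR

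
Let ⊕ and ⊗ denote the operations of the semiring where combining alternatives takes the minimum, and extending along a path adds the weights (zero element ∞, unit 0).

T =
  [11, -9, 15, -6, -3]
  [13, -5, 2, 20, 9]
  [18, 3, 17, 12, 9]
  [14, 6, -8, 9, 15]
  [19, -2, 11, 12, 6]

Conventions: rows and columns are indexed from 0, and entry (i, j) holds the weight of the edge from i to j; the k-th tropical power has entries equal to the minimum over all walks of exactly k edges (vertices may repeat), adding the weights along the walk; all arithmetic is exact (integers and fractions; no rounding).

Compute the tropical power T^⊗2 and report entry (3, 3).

T^⊗2:
  [4, -14, -14, 3, 0]
  [8, -10, -3, 7, 4]
  [16, -2, 4, 12, 12]
  [10, -5, 1, 4, 1]
  [11, -7, 0, 13, 7]
Key observation: the optimum is the walk 3->2->3, with weight (-8) + 12 = 4.
Optimal value attained by: walk 3->2->3.
Answer: (T^⊗2)[3][3] = 4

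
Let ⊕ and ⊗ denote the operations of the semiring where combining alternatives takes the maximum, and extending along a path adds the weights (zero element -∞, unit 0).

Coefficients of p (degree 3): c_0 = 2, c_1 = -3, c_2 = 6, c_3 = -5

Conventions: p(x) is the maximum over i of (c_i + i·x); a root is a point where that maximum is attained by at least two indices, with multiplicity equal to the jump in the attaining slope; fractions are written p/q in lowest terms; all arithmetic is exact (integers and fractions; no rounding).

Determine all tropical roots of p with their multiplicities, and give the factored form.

hull edge (i=0, c=2) to (i=2, c=6): slope 2, span 2
hull edge (i=2, c=6) to (i=3, c=-5): slope -11, span 1
Factored form: p(x) = -5 ⊗ (x ⊕ (-2)) ⊗ (x ⊕ (-2)) ⊗ (x ⊕ 11)
Answer: roots = -2 (mult 2), 11 (mult 1)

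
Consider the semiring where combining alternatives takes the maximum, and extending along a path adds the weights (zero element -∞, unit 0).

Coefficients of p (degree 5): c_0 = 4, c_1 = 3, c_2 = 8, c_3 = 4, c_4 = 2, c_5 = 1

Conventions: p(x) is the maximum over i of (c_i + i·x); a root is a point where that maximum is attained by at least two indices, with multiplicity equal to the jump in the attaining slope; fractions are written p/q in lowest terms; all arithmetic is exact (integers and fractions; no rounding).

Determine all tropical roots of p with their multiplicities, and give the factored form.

hull edge (i=0, c=4) to (i=2, c=8): slope 2, span 2
hull edge (i=2, c=8) to (i=5, c=1): slope -7/3, span 3
Factored form: p(x) = 1 ⊗ (x ⊕ (-2)) ⊗ (x ⊕ (-2)) ⊗ (x ⊕ 7/3) ⊗ (x ⊕ 7/3) ⊗ (x ⊕ 7/3)
Answer: roots = -2 (mult 2), 7/3 (mult 3)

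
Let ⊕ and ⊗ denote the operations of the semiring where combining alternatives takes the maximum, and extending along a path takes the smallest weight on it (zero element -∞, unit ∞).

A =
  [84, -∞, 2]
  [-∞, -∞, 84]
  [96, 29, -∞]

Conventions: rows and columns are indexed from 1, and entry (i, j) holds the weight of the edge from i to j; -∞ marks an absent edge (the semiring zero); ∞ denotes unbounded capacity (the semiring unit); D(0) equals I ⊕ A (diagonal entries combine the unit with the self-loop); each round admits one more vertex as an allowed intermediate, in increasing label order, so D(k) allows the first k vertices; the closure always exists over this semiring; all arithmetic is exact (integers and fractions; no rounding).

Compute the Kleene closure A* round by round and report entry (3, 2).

D(0):
  [∞, -∞, 2]
  [-∞, ∞, 84]
  [96, 29, ∞]
D(1):
  [∞, -∞, 2]
  [-∞, ∞, 84]
  [96, 29, ∞]
D(2):
  [∞, -∞, 2]
  [-∞, ∞, 84]
  [96, 29, ∞]
D(3):
  [∞, 2, 2]
  [84, ∞, 84]
  [96, 29, ∞]
Answer: A*[3][2] = 29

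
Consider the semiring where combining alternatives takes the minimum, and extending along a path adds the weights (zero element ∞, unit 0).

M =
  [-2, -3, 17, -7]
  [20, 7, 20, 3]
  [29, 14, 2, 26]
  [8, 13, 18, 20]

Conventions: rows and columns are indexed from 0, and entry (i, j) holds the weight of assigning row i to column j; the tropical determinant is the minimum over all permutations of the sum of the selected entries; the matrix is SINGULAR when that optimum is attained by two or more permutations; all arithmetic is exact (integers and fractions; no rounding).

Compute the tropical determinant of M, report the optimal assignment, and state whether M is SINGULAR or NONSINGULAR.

σ = (0, 1, 2, 3): (-2) + 7 + 2 + 20 = 27
σ = (0, 1, 3, 2): (-2) + 7 + 26 + 18 = 49
σ = (0, 2, 1, 3): (-2) + 20 + 14 + 20 = 52
σ = (0, 2, 3, 1): (-2) + 20 + 26 + 13 = 57
σ = (0, 3, 1, 2): (-2) + 3 + 14 + 18 = 33
σ = (0, 3, 2, 1): (-2) + 3 + 2 + 13 = 16
σ = (1, 0, 2, 3): (-3) + 20 + 2 + 20 = 39
σ = (1, 0, 3, 2): (-3) + 20 + 26 + 18 = 61
σ = (1, 2, 0, 3): (-3) + 20 + 29 + 20 = 66
σ = (1, 2, 3, 0): (-3) + 20 + 26 + 8 = 51
σ = (1, 3, 0, 2): (-3) + 3 + 29 + 18 = 47
σ = (1, 3, 2, 0): (-3) + 3 + 2 + 8 = 10
σ = (2, 0, 1, 3): 17 + 20 + 14 + 20 = 71
σ = (2, 0, 3, 1): 17 + 20 + 26 + 13 = 76
σ = (2, 1, 0, 3): 17 + 7 + 29 + 20 = 73
σ = (2, 1, 3, 0): 17 + 7 + 26 + 8 = 58
σ = (2, 3, 0, 1): 17 + 3 + 29 + 13 = 62
σ = (2, 3, 1, 0): 17 + 3 + 14 + 8 = 42
σ = (3, 0, 1, 2): (-7) + 20 + 14 + 18 = 45
σ = (3, 0, 2, 1): (-7) + 20 + 2 + 13 = 28
σ = (3, 1, 0, 2): (-7) + 7 + 29 + 18 = 47
σ = (3, 1, 2, 0): (-7) + 7 + 2 + 8 = 10
σ = (3, 2, 0, 1): (-7) + 20 + 29 + 13 = 55
σ = (3, 2, 1, 0): (-7) + 20 + 14 + 8 = 35
Optimal value attained by: σ = (1, 3, 2, 0).
Answer: det⊕(M) = 10; verdict: SINGULAR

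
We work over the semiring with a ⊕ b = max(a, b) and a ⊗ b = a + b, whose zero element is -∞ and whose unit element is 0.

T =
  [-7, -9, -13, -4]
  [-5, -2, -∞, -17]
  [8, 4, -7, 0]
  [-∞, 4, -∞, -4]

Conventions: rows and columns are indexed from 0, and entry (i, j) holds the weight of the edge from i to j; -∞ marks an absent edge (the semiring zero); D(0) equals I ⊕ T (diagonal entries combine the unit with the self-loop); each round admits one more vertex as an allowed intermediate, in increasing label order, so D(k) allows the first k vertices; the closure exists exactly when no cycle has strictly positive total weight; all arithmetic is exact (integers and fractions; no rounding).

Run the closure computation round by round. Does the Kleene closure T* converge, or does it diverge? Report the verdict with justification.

D(0):
  [0, -9, -13, -4]
  [-5, 0, -∞, -17]
  [8, 4, 0, 0]
  [-∞, 4, -∞, 0]
D(1):
  [0, -9, -13, -4]
  [-5, 0, -18, -9]
  [8, 4, 0, 4]
  [-∞, 4, -∞, 0]
D(2):
  [0, -9, -13, -4]
  [-5, 0, -18, -9]
  [8, 4, 0, 4]
  [-1, 4, -14, 0]
D(3):
  [0, -9, -13, -4]
  [-5, 0, -18, -9]
  [8, 4, 0, 4]
  [-1, 4, -14, 0]
D(4):
  [0, 0, -13, -4]
  [-5, 0, -18, -9]
  [8, 8, 0, 4]
  [-1, 4, -14, 0]
Key observation: every diagonal entry stays at the unit through all rounds, so no improving cycle exists.
Answer: CONVERGES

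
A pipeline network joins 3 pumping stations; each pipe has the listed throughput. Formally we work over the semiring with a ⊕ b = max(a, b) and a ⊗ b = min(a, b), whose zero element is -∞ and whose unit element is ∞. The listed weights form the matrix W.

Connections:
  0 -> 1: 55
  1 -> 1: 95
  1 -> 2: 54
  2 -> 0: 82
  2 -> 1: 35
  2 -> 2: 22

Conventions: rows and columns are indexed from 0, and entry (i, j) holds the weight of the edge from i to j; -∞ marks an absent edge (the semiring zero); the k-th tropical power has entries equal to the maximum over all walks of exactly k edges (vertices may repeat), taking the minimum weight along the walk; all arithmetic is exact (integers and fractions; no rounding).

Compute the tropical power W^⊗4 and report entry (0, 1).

W^⊗2:
  [-∞, 55, 54]
  [54, 95, 54]
  [22, 55, 35]
W^⊗3:
  [54, 55, 54]
  [54, 95, 54]
  [35, 55, 54]
W^⊗4:
  [54, 55, 54]
  [54, 95, 54]
  [54, 55, 54]
Key observation: the optimum is the walk 0->1->1->1->1, with weight 55 min 95 min 95 min 95 = 55.
Optimal value attained by: walk 0->1->1->1->1.
Answer: (W^⊗4)[0][1] = 55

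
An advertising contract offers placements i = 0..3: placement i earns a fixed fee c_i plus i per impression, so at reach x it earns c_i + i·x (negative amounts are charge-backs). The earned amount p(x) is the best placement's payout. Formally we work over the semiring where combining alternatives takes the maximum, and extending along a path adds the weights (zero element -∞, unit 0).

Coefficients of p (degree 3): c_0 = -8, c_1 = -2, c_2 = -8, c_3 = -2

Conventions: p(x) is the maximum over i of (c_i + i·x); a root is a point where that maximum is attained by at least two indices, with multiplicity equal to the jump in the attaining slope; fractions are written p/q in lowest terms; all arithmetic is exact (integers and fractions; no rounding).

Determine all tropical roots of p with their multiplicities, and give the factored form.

hull edge (i=0, c=-8) to (i=1, c=-2): slope 6, span 1
hull edge (i=1, c=-2) to (i=3, c=-2): slope 0, span 2
Factored form: p(x) = -2 ⊗ (x ⊕ (-6)) ⊗ (x ⊕ 0) ⊗ (x ⊕ 0)
Answer: roots = -6 (mult 1), 0 (mult 2)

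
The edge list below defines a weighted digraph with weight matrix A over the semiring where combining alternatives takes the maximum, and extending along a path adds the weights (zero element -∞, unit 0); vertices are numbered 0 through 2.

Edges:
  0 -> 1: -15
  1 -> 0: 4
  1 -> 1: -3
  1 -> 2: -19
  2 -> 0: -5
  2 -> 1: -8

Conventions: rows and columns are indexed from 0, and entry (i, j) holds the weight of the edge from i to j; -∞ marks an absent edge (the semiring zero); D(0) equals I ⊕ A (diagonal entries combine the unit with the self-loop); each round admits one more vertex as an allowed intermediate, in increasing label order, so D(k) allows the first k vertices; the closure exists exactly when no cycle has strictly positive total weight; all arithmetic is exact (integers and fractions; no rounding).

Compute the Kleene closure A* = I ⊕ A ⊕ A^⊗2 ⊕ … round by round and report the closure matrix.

D(0):
  [0, -15, -∞]
  [4, 0, -19]
  [-5, -8, 0]
D(1):
  [0, -15, -∞]
  [4, 0, -19]
  [-5, -8, 0]
D(2):
  [0, -15, -34]
  [4, 0, -19]
  [-4, -8, 0]
D(3):
  [0, -15, -34]
  [4, 0, -19]
  [-4, -8, 0]
Answer: A* = [[0, -15, -34], [4, 0, -19], [-4, -8, 0]]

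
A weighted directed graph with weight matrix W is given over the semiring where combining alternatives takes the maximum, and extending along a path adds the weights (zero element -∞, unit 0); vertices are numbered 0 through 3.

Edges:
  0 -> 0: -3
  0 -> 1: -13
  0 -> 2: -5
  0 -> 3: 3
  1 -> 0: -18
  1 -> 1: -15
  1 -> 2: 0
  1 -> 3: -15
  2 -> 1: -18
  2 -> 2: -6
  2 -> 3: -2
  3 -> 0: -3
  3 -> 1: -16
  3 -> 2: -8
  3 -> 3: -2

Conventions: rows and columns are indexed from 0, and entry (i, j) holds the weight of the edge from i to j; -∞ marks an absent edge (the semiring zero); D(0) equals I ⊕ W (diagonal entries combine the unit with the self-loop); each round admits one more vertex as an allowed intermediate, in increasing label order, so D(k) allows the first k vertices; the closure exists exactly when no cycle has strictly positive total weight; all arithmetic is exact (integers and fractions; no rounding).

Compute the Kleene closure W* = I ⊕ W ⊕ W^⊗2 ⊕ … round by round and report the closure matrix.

D(0):
  [0, -13, -5, 3]
  [-18, 0, 0, -15]
  [-∞, -18, 0, -2]
  [-3, -16, -8, 0]
D(1):
  [0, -13, -5, 3]
  [-18, 0, 0, -15]
  [-∞, -18, 0, -2]
  [-3, -16, -8, 0]
D(2):
  [0, -13, -5, 3]
  [-18, 0, 0, -15]
  [-36, -18, 0, -2]
  [-3, -16, -8, 0]
D(3):
  [0, -13, -5, 3]
  [-18, 0, 0, -2]
  [-36, -18, 0, -2]
  [-3, -16, -8, 0]
D(4):
  [0, -13, -5, 3]
  [-5, 0, 0, -2]
  [-5, -18, 0, -2]
  [-3, -16, -8, 0]
Answer: W* = [[0, -13, -5, 3], [-5, 0, 0, -2], [-5, -18, 0, -2], [-3, -16, -8, 0]]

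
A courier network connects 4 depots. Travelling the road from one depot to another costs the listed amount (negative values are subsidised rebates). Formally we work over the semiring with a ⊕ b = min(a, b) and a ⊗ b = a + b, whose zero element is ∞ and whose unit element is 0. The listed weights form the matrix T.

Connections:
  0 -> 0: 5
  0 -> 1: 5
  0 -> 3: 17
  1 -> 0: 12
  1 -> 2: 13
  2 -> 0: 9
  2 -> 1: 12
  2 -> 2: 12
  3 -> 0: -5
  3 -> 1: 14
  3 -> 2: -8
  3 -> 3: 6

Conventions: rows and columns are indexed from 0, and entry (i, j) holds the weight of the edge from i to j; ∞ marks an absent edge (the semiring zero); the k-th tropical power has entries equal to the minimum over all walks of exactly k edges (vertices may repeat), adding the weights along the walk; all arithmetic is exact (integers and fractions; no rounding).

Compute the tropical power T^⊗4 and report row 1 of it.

T^⊗2:
  [10, 10, 9, 22]
  [17, 17, 25, 29]
  [14, 14, 24, 26]
  [0, 0, -2, 12]
T^⊗3:
  [15, 15, 14, 27]
  [22, 22, 21, 34]
  [19, 19, 18, 31]
  [5, 5, 4, 17]
T^⊗4:
  [20, 20, 19, 32]
  [27, 27, 26, 39]
  [24, 24, 23, 36]
  [10, 10, 9, 22]
Answer: row 1 of T^⊗4 = [27, 27, 26, 39]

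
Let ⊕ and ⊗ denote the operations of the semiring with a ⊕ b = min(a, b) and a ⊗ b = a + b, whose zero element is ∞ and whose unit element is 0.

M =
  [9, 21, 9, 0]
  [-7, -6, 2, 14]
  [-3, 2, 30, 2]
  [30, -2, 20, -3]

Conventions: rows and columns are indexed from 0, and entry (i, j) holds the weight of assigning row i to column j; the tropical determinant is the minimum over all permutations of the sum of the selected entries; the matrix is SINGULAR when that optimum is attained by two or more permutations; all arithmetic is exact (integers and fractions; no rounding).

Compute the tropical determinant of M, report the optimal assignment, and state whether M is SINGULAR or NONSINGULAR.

σ = (0, 1, 2, 3): 9 + (-6) + 30 + (-3) = 30
σ = (0, 1, 3, 2): 9 + (-6) + 2 + 20 = 25
σ = (0, 2, 1, 3): 9 + 2 + 2 + (-3) = 10
σ = (0, 2, 3, 1): 9 + 2 + 2 + (-2) = 11
σ = (0, 3, 1, 2): 9 + 14 + 2 + 20 = 45
σ = (0, 3, 2, 1): 9 + 14 + 30 + (-2) = 51
σ = (1, 0, 2, 3): 21 + (-7) + 30 + (-3) = 41
σ = (1, 0, 3, 2): 21 + (-7) + 2 + 20 = 36
σ = (1, 2, 0, 3): 21 + 2 + (-3) + (-3) = 17
σ = (1, 2, 3, 0): 21 + 2 + 2 + 30 = 55
σ = (1, 3, 0, 2): 21 + 14 + (-3) + 20 = 52
σ = (1, 3, 2, 0): 21 + 14 + 30 + 30 = 95
σ = (2, 0, 1, 3): 9 + (-7) + 2 + (-3) = 1
σ = (2, 0, 3, 1): 9 + (-7) + 2 + (-2) = 2
σ = (2, 1, 0, 3): 9 + (-6) + (-3) + (-3) = -3
σ = (2, 1, 3, 0): 9 + (-6) + 2 + 30 = 35
σ = (2, 3, 0, 1): 9 + 14 + (-3) + (-2) = 18
σ = (2, 3, 1, 0): 9 + 14 + 2 + 30 = 55
σ = (3, 0, 1, 2): 0 + (-7) + 2 + 20 = 15
σ = (3, 0, 2, 1): 0 + (-7) + 30 + (-2) = 21
σ = (3, 1, 0, 2): 0 + (-6) + (-3) + 20 = 11
σ = (3, 1, 2, 0): 0 + (-6) + 30 + 30 = 54
σ = (3, 2, 0, 1): 0 + 2 + (-3) + (-2) = -3
σ = (3, 2, 1, 0): 0 + 2 + 2 + 30 = 34
Optimal value attained by: σ = (2, 1, 0, 3).
Answer: det⊕(M) = -3; verdict: SINGULAR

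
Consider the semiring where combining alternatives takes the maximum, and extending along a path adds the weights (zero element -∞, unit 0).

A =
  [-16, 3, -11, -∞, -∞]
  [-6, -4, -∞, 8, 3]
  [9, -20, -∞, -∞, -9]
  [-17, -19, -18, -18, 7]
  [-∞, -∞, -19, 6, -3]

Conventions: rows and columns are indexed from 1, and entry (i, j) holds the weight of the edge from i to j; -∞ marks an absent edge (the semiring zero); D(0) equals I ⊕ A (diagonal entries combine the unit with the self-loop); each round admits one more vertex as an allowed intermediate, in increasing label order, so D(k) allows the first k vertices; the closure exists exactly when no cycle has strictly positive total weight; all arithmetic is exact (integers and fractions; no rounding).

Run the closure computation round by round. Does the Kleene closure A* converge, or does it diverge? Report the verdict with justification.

D(0):
  [0, 3, -11, -∞, -∞]
  [-6, 0, -∞, 8, 3]
  [9, -20, 0, -∞, -9]
  [-17, -19, -18, 0, 7]
  [-∞, -∞, -19, 6, 0]
D(1):
  [0, 3, -11, -∞, -∞]
  [-6, 0, -17, 8, 3]
  [9, 12, 0, -∞, -9]
  [-17, -14, -18, 0, 7]
  [-∞, -∞, -19, 6, 0]
D(2):
  [0, 3, -11, 11, 6]
  [-6, 0, -17, 8, 3]
  [9, 12, 0, 20, 15]
  [-17, -14, -18, 0, 7]
  [-∞, -∞, -19, 6, 0]
Detection: at round 3, diagonal entry (4, 4) turns strictly positive.
Key observation: the cycle 4->3->1->2->4 has total weight (-18) + 9 + 3 + 8, which is strictly positive.
Answer: DIVERGES — positive cycle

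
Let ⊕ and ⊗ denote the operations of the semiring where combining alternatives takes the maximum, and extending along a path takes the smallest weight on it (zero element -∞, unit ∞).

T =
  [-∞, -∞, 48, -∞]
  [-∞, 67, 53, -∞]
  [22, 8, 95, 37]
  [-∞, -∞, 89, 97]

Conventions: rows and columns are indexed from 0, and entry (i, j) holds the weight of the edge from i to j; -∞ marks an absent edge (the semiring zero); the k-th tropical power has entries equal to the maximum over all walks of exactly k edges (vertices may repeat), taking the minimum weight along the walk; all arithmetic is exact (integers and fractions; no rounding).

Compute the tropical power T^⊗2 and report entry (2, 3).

T^⊗2:
  [22, 8, 48, 37]
  [22, 67, 53, 37]
  [22, 8, 95, 37]
  [22, 8, 89, 97]
Key observation: the optimum is the walk 2->2->3, with weight 95 min 37 = 37.
Optimal value attained by: walk 2->2->3.
Answer: (T^⊗2)[2][3] = 37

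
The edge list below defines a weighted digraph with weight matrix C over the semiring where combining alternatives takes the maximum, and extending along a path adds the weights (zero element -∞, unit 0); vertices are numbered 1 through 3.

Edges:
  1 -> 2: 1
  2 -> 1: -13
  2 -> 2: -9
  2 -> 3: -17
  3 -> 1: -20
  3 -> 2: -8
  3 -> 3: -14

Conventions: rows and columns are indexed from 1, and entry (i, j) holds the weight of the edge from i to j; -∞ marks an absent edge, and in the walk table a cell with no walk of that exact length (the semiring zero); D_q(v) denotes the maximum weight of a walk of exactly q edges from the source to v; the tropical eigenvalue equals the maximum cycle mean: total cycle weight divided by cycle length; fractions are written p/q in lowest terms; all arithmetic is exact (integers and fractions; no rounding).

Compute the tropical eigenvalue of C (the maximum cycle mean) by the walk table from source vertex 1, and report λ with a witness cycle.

q=0: [0, -∞, -∞]
q=1: [-∞, 1, -∞]
q=2: [-12, -8, -16]
q=3: [-21, -11, -25]
Optimal cycle mean attained by: cycle 1->2->1, total 1 + (-13), length 2.
Answer: λ = -6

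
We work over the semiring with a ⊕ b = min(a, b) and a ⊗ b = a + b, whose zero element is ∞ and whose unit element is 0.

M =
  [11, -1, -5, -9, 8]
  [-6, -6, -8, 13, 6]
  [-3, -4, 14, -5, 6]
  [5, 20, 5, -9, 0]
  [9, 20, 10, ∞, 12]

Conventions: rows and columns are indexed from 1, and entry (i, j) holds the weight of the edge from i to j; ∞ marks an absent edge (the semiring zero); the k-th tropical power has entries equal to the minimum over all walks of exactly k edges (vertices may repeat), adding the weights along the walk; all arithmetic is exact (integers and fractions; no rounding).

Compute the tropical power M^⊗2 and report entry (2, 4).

M^⊗2:
  [-8, -9, -9, -18, -9]
  [-12, -12, -14, -15, -2]
  [-10, -10, -12, -14, -5]
  [-4, 1, -4, -18, -9]
  [7, 6, 4, 0, 16]
Key observation: the optimum is the walk 2->1->4, with weight (-6) + (-9) = -15.
Optimal value attained by: walk 2->1->4.
Answer: (M^⊗2)[2][4] = -15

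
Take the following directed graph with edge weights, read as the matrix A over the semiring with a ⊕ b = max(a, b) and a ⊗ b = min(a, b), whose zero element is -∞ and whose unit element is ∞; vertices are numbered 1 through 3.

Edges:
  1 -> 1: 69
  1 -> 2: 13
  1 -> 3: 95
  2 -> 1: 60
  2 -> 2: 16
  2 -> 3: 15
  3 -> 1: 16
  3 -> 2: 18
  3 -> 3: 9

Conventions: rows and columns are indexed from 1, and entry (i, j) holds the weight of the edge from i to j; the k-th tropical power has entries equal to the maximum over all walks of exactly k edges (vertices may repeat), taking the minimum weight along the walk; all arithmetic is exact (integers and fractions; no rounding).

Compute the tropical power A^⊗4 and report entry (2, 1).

A^⊗2:
  [69, 18, 69]
  [60, 16, 60]
  [18, 16, 16]
A^⊗3:
  [69, 18, 69]
  [60, 18, 60]
  [18, 16, 18]
A^⊗4:
  [69, 18, 69]
  [60, 18, 60]
  [18, 18, 18]
Key observation: the optimum is the walk 2->1->1->1->1, with weight 60 min 69 min 69 min 69 = 60.
Optimal value attained by: walk 2->1->1->1->1.
Answer: (A^⊗4)[2][1] = 60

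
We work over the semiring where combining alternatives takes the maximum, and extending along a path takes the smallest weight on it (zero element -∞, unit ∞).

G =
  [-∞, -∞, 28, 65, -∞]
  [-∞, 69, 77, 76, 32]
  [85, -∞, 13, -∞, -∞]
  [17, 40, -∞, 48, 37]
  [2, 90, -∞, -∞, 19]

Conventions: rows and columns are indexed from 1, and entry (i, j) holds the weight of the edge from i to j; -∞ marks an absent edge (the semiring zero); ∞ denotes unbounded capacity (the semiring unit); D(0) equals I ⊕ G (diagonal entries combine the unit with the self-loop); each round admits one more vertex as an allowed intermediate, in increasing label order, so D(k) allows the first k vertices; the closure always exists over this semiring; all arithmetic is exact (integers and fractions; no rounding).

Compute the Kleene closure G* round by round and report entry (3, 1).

D(0):
  [∞, -∞, 28, 65, -∞]
  [-∞, ∞, 77, 76, 32]
  [85, -∞, ∞, -∞, -∞]
  [17, 40, -∞, ∞, 37]
  [2, 90, -∞, -∞, ∞]
D(1):
  [∞, -∞, 28, 65, -∞]
  [-∞, ∞, 77, 76, 32]
  [85, -∞, ∞, 65, -∞]
  [17, 40, 17, ∞, 37]
  [2, 90, 2, 2, ∞]
D(2):
  [∞, -∞, 28, 65, -∞]
  [-∞, ∞, 77, 76, 32]
  [85, -∞, ∞, 65, -∞]
  [17, 40, 40, ∞, 37]
  [2, 90, 77, 76, ∞]
D(3):
  [∞, -∞, 28, 65, -∞]
  [77, ∞, 77, 76, 32]
  [85, -∞, ∞, 65, -∞]
  [40, 40, 40, ∞, 37]
  [77, 90, 77, 76, ∞]
D(4):
  [∞, 40, 40, 65, 37]
  [77, ∞, 77, 76, 37]
  [85, 40, ∞, 65, 37]
  [40, 40, 40, ∞, 37]
  [77, 90, 77, 76, ∞]
D(5):
  [∞, 40, 40, 65, 37]
  [77, ∞, 77, 76, 37]
  [85, 40, ∞, 65, 37]
  [40, 40, 40, ∞, 37]
  [77, 90, 77, 76, ∞]
Answer: G*[3][1] = 85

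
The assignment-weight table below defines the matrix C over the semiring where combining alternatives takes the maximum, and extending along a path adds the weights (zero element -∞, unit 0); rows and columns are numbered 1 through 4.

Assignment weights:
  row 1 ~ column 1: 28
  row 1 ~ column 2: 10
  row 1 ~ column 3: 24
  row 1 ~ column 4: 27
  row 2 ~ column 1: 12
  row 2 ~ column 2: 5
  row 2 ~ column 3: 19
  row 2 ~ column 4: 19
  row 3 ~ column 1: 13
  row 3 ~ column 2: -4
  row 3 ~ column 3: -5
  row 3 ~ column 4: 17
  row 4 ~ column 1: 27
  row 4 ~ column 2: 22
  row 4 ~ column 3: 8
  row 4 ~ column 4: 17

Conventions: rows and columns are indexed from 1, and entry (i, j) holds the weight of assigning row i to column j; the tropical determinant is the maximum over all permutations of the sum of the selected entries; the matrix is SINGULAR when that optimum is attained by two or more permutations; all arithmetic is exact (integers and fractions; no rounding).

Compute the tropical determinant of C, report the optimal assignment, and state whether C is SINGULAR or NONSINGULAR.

σ = (1, 2, 3, 4): 28 + 5 + (-5) + 17 = 45
σ = (1, 2, 4, 3): 28 + 5 + 17 + 8 = 58
σ = (1, 3, 2, 4): 28 + 19 + (-4) + 17 = 60
σ = (1, 3, 4, 2): 28 + 19 + 17 + 22 = 86
σ = (1, 4, 2, 3): 28 + 19 + (-4) + 8 = 51
σ = (1, 4, 3, 2): 28 + 19 + (-5) + 22 = 64
σ = (2, 1, 3, 4): 10 + 12 + (-5) + 17 = 34
σ = (2, 1, 4, 3): 10 + 12 + 17 + 8 = 47
σ = (2, 3, 1, 4): 10 + 19 + 13 + 17 = 59
σ = (2, 3, 4, 1): 10 + 19 + 17 + 27 = 73
σ = (2, 4, 1, 3): 10 + 19 + 13 + 8 = 50
σ = (2, 4, 3, 1): 10 + 19 + (-5) + 27 = 51
σ = (3, 1, 2, 4): 24 + 12 + (-4) + 17 = 49
σ = (3, 1, 4, 2): 24 + 12 + 17 + 22 = 75
σ = (3, 2, 1, 4): 24 + 5 + 13 + 17 = 59
σ = (3, 2, 4, 1): 24 + 5 + 17 + 27 = 73
σ = (3, 4, 1, 2): 24 + 19 + 13 + 22 = 78
σ = (3, 4, 2, 1): 24 + 19 + (-4) + 27 = 66
σ = (4, 1, 2, 3): 27 + 12 + (-4) + 8 = 43
σ = (4, 1, 3, 2): 27 + 12 + (-5) + 22 = 56
σ = (4, 2, 1, 3): 27 + 5 + 13 + 8 = 53
σ = (4, 2, 3, 1): 27 + 5 + (-5) + 27 = 54
σ = (4, 3, 1, 2): 27 + 19 + 13 + 22 = 81
σ = (4, 3, 2, 1): 27 + 19 + (-4) + 27 = 69
Optimal value attained by: σ = (1, 3, 4, 2).
Answer: det⊕(C) = 86; verdict: NONSINGULAR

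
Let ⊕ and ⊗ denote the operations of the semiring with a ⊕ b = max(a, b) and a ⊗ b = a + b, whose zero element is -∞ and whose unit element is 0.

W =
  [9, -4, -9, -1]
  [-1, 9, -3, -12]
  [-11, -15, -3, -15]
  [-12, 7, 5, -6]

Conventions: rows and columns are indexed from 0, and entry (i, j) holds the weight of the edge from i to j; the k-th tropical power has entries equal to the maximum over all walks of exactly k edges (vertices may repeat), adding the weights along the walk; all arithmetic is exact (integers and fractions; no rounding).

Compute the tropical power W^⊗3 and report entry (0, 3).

W^⊗2:
  [18, 6, 4, 8]
  [8, 18, 6, -2]
  [-2, -6, -6, -12]
  [6, 16, 4, -5]
W^⊗3:
  [27, 15, 13, 17]
  [17, 27, 15, 7]
  [7, 3, -7, -3]
  [15, 25, 13, 5]
Key observation: the optimum is the walk 0->0->0->3, with weight 9 + 9 + (-1) = 17.
Optimal value attained by: walk 0->0->0->3.
Answer: (W^⊗3)[0][3] = 17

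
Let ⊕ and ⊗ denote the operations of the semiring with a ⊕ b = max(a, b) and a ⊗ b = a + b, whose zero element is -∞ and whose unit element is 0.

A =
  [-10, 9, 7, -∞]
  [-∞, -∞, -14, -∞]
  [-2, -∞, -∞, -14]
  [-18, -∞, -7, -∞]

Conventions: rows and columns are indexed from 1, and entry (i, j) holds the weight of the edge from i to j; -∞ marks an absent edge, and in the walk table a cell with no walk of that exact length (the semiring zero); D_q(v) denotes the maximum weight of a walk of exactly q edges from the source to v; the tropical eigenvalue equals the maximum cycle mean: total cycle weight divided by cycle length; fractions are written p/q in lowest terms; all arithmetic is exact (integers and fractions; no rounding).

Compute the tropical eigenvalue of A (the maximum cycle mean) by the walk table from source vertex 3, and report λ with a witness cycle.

q=0: [-∞, -∞, 0, -∞]
q=1: [-2, -∞, -∞, -14]
q=2: [-12, 7, 5, -∞]
q=3: [3, -3, -5, -9]
q=4: [-7, 12, 10, -19]
Optimal cycle mean attained by: cycle 1->3->1, total 7 + (-2), length 2.
Answer: λ = 5/2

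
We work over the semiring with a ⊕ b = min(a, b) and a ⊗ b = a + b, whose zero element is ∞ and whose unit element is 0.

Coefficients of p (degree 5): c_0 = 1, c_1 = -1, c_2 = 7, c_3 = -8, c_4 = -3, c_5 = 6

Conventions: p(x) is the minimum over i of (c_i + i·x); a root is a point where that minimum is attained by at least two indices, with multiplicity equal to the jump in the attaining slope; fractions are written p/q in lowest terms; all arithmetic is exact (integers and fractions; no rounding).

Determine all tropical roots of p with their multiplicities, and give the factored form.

hull edge (i=0, c=1) to (i=3, c=-8): slope -3, span 3
hull edge (i=3, c=-8) to (i=4, c=-3): slope 5, span 1
hull edge (i=4, c=-3) to (i=5, c=6): slope 9, span 1
Factored form: p(x) = 6 ⊗ (x ⊕ (-9)) ⊗ (x ⊕ (-5)) ⊗ (x ⊕ 3) ⊗ (x ⊕ 3) ⊗ (x ⊕ 3)
Answer: roots = -9 (mult 1), -5 (mult 1), 3 (mult 3)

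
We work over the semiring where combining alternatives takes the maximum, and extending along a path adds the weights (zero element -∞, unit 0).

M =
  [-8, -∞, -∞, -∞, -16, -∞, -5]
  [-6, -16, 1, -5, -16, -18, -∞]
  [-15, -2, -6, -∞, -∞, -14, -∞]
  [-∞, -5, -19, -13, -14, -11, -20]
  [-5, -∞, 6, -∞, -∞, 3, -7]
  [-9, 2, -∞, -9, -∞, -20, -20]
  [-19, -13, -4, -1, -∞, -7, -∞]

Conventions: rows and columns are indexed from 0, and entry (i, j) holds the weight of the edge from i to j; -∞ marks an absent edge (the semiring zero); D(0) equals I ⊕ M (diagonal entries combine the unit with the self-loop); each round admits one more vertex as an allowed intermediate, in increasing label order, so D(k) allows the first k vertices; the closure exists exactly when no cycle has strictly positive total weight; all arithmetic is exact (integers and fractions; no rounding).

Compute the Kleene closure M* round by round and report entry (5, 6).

D(0):
  [0, -∞, -∞, -∞, -16, -∞, -5]
  [-6, 0, 1, -5, -16, -18, -∞]
  [-15, -2, 0, -∞, -∞, -14, -∞]
  [-∞, -5, -19, 0, -14, -11, -20]
  [-5, -∞, 6, -∞, 0, 3, -7]
  [-9, 2, -∞, -9, -∞, 0, -20]
  [-19, -13, -4, -1, -∞, -7, 0]
D(1):
  [0, -∞, -∞, -∞, -16, -∞, -5]
  [-6, 0, 1, -5, -16, -18, -11]
  [-15, -2, 0, -∞, -31, -14, -20]
  [-∞, -5, -19, 0, -14, -11, -20]
  [-5, -∞, 6, -∞, 0, 3, -7]
  [-9, 2, -∞, -9, -25, 0, -14]
  [-19, -13, -4, -1, -35, -7, 0]
D(2):
  [0, -∞, -∞, -∞, -16, -∞, -5]
  [-6, 0, 1, -5, -16, -18, -11]
  [-8, -2, 0, -7, -18, -14, -13]
  [-11, -5, -4, 0, -14, -11, -16]
  [-5, -∞, 6, -∞, 0, 3, -7]
  [-4, 2, 3, -3, -14, 0, -9]
  [-19, -13, -4, -1, -29, -7, 0]
D(3):
  [0, -∞, -∞, -∞, -16, -∞, -5]
  [-6, 0, 1, -5, -16, -13, -11]
  [-8, -2, 0, -7, -18, -14, -13]
  [-11, -5, -4, 0, -14, -11, -16]
  [-2, 4, 6, -1, 0, 3, -7]
  [-4, 2, 3, -3, -14, 0, -9]
  [-12, -6, -4, -1, -22, -7, 0]
D(4):
  [0, -∞, -∞, -∞, -16, -∞, -5]
  [-6, 0, 1, -5, -16, -13, -11]
  [-8, -2, 0, -7, -18, -14, -13]
  [-11, -5, -4, 0, -14, -11, -16]
  [-2, 4, 6, -1, 0, 3, -7]
  [-4, 2, 3, -3, -14, 0, -9]
  [-12, -6, -4, -1, -15, -7, 0]
D(5):
  [0, -12, -10, -17, -16, -13, -5]
  [-6, 0, 1, -5, -16, -13, -11]
  [-8, -2, 0, -7, -18, -14, -13]
  [-11, -5, -4, 0, -14, -11, -16]
  [-2, 4, 6, -1, 0, 3, -7]
  [-4, 2, 3, -3, -14, 0, -9]
  [-12, -6, -4, -1, -15, -7, 0]
D(6):
  [0, -11, -10, -16, -16, -13, -5]
  [-6, 0, 1, -5, -16, -13, -11]
  [-8, -2, 0, -7, -18, -14, -13]
  [-11, -5, -4, 0, -14, -11, -16]
  [-1, 5, 6, 0, 0, 3, -6]
  [-4, 2, 3, -3, -14, 0, -9]
  [-11, -5, -4, -1, -15, -7, 0]
D(7):
  [0, -10, -9, -6, -16, -12, -5]
  [-6, 0, 1, -5, -16, -13, -11]
  [-8, -2, 0, -7, -18, -14, -13]
  [-11, -5, -4, 0, -14, -11, -16]
  [-1, 5, 6, 0, 0, 3, -6]
  [-4, 2, 3, -3, -14, 0, -9]
  [-11, -5, -4, -1, -15, -7, 0]
Answer: M*[5][6] = -9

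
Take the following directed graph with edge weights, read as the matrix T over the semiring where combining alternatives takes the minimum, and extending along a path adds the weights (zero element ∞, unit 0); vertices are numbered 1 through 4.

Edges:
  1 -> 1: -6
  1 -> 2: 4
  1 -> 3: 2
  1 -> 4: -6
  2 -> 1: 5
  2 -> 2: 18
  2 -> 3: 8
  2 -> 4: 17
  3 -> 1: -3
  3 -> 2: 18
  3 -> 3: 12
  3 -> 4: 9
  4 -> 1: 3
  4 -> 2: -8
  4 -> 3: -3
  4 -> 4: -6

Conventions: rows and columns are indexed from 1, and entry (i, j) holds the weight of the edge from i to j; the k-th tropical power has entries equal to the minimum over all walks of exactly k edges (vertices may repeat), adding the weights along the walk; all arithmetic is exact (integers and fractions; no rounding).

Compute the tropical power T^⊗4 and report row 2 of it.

T^⊗2:
  [-12, -14, -9, -12]
  [-1, 9, 7, -1]
  [-9, 1, -1, -9]
  [-6, -14, -9, -12]
T^⊗3:
  [-18, -20, -15, -18]
  [-7, -9, -4, -7]
  [-15, -17, -12, -15]
  [-12, -20, -15, -18]
T^⊗4:
  [-24, -26, -21, -24]
  [-13, -15, -10, -13]
  [-21, -23, -18, -21]
  [-18, -26, -21, -24]
Answer: row 2 of T^⊗4 = [-13, -15, -10, -13]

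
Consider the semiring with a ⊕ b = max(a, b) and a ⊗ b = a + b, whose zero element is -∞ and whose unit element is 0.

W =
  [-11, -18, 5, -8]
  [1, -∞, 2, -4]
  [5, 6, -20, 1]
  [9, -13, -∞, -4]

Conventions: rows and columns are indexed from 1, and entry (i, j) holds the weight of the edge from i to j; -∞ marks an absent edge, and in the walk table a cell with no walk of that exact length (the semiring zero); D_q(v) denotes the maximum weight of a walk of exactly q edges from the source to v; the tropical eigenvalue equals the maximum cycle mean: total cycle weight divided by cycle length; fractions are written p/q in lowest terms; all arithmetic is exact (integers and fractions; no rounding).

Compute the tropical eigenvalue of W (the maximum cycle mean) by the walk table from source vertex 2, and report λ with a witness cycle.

q=0: [-∞, 0, -∞, -∞]
q=1: [1, -∞, 2, -4]
q=2: [7, 8, 6, 3]
q=3: [12, 12, 12, 7]
q=4: [17, 18, 17, 13]
Optimal cycle mean attained by: cycle 1->3->1, total 5 + 5, length 2.
Answer: λ = 5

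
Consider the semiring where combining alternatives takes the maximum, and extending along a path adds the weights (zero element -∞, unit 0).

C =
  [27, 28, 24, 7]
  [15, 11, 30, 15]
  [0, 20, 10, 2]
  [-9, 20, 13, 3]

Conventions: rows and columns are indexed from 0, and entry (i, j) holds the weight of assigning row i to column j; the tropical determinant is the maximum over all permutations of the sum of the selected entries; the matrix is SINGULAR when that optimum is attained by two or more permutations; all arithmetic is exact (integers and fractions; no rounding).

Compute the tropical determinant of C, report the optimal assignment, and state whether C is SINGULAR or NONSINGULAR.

σ = (0, 1, 2, 3): 27 + 11 + 10 + 3 = 51
σ = (0, 1, 3, 2): 27 + 11 + 2 + 13 = 53
σ = (0, 2, 1, 3): 27 + 30 + 20 + 3 = 80
σ = (0, 2, 3, 1): 27 + 30 + 2 + 20 = 79
σ = (0, 3, 1, 2): 27 + 15 + 20 + 13 = 75
σ = (0, 3, 2, 1): 27 + 15 + 10 + 20 = 72
σ = (1, 0, 2, 3): 28 + 15 + 10 + 3 = 56
σ = (1, 0, 3, 2): 28 + 15 + 2 + 13 = 58
σ = (1, 2, 0, 3): 28 + 30 + 0 + 3 = 61
σ = (1, 2, 3, 0): 28 + 30 + 2 + (-9) = 51
σ = (1, 3, 0, 2): 28 + 15 + 0 + 13 = 56
σ = (1, 3, 2, 0): 28 + 15 + 10 + (-9) = 44
σ = (2, 0, 1, 3): 24 + 15 + 20 + 3 = 62
σ = (2, 0, 3, 1): 24 + 15 + 2 + 20 = 61
σ = (2, 1, 0, 3): 24 + 11 + 0 + 3 = 38
σ = (2, 1, 3, 0): 24 + 11 + 2 + (-9) = 28
σ = (2, 3, 0, 1): 24 + 15 + 0 + 20 = 59
σ = (2, 3, 1, 0): 24 + 15 + 20 + (-9) = 50
σ = (3, 0, 1, 2): 7 + 15 + 20 + 13 = 55
σ = (3, 0, 2, 1): 7 + 15 + 10 + 20 = 52
σ = (3, 1, 0, 2): 7 + 11 + 0 + 13 = 31
σ = (3, 1, 2, 0): 7 + 11 + 10 + (-9) = 19
σ = (3, 2, 0, 1): 7 + 30 + 0 + 20 = 57
σ = (3, 2, 1, 0): 7 + 30 + 20 + (-9) = 48
Optimal value attained by: σ = (0, 2, 1, 3).
Answer: det⊕(C) = 80; verdict: NONSINGULAR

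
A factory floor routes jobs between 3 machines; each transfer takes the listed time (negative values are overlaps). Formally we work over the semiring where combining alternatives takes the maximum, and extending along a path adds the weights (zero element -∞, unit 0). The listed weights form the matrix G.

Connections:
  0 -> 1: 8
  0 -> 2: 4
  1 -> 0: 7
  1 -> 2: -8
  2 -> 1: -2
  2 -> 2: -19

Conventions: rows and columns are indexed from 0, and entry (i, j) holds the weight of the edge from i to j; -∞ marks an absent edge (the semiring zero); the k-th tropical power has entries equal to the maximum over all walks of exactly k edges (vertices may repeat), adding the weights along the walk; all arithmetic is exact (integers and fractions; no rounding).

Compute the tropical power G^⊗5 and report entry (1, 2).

G^⊗2:
  [15, 2, 0]
  [-∞, 15, 11]
  [5, -21, -10]
G^⊗3:
  [9, 23, 19]
  [22, 9, 7]
  [-14, 13, 9]
G^⊗4:
  [30, 17, 15]
  [16, 30, 26]
  [20, 7, 5]
G^⊗5:
  [24, 38, 34]
  [37, 24, 22]
  [14, 28, 24]
Key observation: the optimum is the walk 1->0->1->0->1->2, with weight 7 + 8 + 7 + 8 + (-8) = 22.
Optimal value attained by: walk 1->0->1->0->1->2.
Answer: (G^⊗5)[1][2] = 22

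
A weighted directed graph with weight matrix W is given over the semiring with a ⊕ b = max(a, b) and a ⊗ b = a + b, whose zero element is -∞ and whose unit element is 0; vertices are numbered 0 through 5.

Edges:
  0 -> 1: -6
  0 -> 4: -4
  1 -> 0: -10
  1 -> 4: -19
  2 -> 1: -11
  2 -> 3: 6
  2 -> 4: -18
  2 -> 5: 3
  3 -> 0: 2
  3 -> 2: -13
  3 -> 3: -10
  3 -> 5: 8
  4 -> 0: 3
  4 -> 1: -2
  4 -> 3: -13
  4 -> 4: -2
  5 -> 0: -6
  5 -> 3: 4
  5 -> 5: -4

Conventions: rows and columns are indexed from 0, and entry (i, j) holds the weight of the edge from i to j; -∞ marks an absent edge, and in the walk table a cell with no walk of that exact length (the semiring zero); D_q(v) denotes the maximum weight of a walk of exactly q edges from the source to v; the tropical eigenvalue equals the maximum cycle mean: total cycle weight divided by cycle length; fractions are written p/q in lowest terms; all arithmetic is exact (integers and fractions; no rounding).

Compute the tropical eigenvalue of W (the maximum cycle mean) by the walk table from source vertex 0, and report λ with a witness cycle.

q=0: [0, -∞, -∞, -∞, -∞, -∞]
q=1: [-∞, -6, -∞, -∞, -4, -∞]
q=2: [-1, -6, -∞, -17, -6, -∞]
q=3: [-3, -7, -30, -19, -5, -9]
q=4: [-2, -7, -32, -5, -7, -11]
q=5: [-3, -8, -18, -7, -6, 3]
q=6: [-3, -8, -20, 7, -7, 1]
Optimal cycle mean attained by: cycle 3->5->3, total 8 + 4, length 2.
Answer: λ = 6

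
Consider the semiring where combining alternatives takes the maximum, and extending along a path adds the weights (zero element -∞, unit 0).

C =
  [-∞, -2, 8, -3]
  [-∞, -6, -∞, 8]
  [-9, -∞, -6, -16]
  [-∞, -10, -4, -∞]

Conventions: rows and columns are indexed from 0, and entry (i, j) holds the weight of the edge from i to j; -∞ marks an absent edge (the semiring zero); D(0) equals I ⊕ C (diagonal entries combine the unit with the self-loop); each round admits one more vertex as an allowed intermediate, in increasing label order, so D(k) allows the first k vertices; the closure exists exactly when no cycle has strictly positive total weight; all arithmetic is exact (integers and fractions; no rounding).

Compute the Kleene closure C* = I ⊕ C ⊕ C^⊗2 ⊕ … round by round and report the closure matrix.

D(0):
  [0, -2, 8, -3]
  [-∞, 0, -∞, 8]
  [-9, -∞, 0, -16]
  [-∞, -10, -4, 0]
D(1):
  [0, -2, 8, -3]
  [-∞, 0, -∞, 8]
  [-9, -11, 0, -12]
  [-∞, -10, -4, 0]
D(2):
  [0, -2, 8, 6]
  [-∞, 0, -∞, 8]
  [-9, -11, 0, -3]
  [-∞, -10, -4, 0]
D(3):
  [0, -2, 8, 6]
  [-∞, 0, -∞, 8]
  [-9, -11, 0, -3]
  [-13, -10, -4, 0]
D(4):
  [0, -2, 8, 6]
  [-5, 0, 4, 8]
  [-9, -11, 0, -3]
  [-13, -10, -4, 0]
Answer: C* = [[0, -2, 8, 6], [-5, 0, 4, 8], [-9, -11, 0, -3], [-13, -10, -4, 0]]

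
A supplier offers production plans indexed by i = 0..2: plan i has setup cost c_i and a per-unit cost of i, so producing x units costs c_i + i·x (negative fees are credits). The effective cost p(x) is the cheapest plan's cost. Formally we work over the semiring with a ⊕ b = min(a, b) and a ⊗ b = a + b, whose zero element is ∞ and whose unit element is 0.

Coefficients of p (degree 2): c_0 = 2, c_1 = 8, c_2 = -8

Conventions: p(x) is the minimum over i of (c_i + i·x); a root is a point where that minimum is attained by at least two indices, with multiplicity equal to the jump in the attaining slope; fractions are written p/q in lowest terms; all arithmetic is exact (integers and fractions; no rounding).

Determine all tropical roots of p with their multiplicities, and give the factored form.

hull edge (i=0, c=2) to (i=2, c=-8): slope -5, span 2
Factored form: p(x) = -8 ⊗ (x ⊕ 5) ⊗ (x ⊕ 5)
Answer: roots = 5 (mult 2)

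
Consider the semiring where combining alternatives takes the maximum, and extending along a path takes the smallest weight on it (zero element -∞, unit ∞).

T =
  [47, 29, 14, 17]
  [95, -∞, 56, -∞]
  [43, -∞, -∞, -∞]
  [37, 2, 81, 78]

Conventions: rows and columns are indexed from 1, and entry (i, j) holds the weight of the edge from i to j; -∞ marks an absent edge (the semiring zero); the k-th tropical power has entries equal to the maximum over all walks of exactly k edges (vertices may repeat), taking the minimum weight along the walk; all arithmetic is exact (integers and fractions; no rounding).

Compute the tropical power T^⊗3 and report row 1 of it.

T^⊗2:
  [47, 29, 29, 17]
  [47, 29, 14, 17]
  [43, 29, 14, 17]
  [43, 29, 78, 78]
T^⊗3:
  [47, 29, 29, 17]
  [47, 29, 29, 17]
  [43, 29, 29, 17]
  [43, 29, 78, 78]
Answer: row 1 of T^⊗3 = [47, 29, 29, 17]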